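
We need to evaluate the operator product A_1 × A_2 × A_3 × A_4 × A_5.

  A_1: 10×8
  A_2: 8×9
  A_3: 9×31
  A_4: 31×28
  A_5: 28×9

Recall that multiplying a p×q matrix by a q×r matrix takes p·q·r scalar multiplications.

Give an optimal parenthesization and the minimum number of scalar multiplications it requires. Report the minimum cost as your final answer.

Adjacent pairs: A_1A_2 = 10·8·9 = 720; A_2A_3 = 8·9·31 = 2232; A_3A_4 = 9·31·28 = 7812; A_4A_5 = 31·28·9 = 7812.
Length 3: A_1..A_3: k=1: 0+2232+10·8·31=4712; k=2: 720+0+10·9·31=3510 → min 3510 | A_2..A_4: k=2: 0+7812+8·9·28=9828; k=3: 2232+0+8·31·28=9176 → min 9176 | A_3..A_5: k=3: 0+7812+9·31·9=10323; k=4: 7812+0+9·28·9=10080 → min 10080.
Length 4: A_1..A_4: k=1: 0+9176+10·8·28=11416; k=2: 720+7812+10·9·28=11052; k=3: 3510+0+10·31·28=12190 → min 11052 | A_2..A_5: k=2: 0+10080+8·9·9=10728; k=3: 2232+7812+8·31·9=12276; k=4: 9176+0+8·28·9=11192 → min 10728.
Length 5: A_1..A_5: k=1: 0+10728+10·8·9=11448; k=2: 720+10080+10·9·9=11610; k=3: 3510+7812+10·31·9=14112; k=4: 11052+0+10·28·9=13572 → min 11448.
Optimal parenthesization: (A_1 × (A_2 × ((A_3 × A_4) × A_5))) with cost 11448.

11448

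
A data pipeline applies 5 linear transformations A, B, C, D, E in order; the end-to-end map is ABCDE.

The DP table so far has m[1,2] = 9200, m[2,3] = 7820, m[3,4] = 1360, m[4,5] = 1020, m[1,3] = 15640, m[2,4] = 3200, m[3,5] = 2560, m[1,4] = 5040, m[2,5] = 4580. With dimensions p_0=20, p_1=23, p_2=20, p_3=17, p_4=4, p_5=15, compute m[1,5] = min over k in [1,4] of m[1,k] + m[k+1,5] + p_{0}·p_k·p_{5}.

6240

m[1,5] = min over k∈[1,4] of m[1,k]+m[k+1,5]+p_{0}·p_k·p_{5}.
k=1: 0 + 4580 + 20·23·15 = 11480; k=2: 9200 + 2560 + 20·20·15 = 17760; k=3: 15640 + 1020 + 20·17·15 = 21760; k=4: 5040 + 0 + 20·4·15 = 6240.
Minimum: 6240 at k=4.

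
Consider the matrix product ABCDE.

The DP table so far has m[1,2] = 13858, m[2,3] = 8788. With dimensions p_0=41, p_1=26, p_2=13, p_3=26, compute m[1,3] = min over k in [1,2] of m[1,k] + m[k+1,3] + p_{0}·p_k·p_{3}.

27716

m[1,3] = min over k∈[1,2] of m[1,k]+m[k+1,3]+p_{0}·p_k·p_{3}.
k=1: 0 + 8788 + 41·26·26 = 36504; k=2: 13858 + 0 + 41·13·26 = 27716.
Minimum: 27716 at k=2.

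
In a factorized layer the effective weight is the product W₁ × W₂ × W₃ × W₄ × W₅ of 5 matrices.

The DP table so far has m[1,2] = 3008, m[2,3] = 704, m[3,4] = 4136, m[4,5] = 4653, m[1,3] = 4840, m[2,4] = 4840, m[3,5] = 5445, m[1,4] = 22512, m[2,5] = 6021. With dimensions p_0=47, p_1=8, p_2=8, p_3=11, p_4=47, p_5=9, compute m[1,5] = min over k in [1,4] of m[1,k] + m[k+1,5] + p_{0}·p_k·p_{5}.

m[1,5] = min over k∈[1,4] of m[1,k]+m[k+1,5]+p_{0}·p_k·p_{5}.
k=1: 0 + 6021 + 47·8·9 = 9405; k=2: 3008 + 5445 + 47·8·9 = 11837; k=3: 4840 + 4653 + 47·11·9 = 14146; k=4: 22512 + 0 + 47·47·9 = 42393.
Minimum: 9405 at k=1.

9405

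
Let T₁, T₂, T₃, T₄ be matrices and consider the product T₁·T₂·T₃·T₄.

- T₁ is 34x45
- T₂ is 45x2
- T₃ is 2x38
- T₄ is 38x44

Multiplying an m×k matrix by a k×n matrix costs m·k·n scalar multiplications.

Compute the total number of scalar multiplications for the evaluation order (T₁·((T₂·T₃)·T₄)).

(T₂·T₃): 45×2 by 2×38 → 45×38, cost 45·2·38 = 3420
((T₂·T₃)·T₄): 45×38 by 38×44 → 45×44, cost 45·38·44 = 75240; cumulative 78660
(T₁·((T₂·T₃)·T₄)): 34×45 by 45×44 → 34×44, cost 34·45·44 = 67320; cumulative 145980
Total: 145980 scalar multiplications.

145980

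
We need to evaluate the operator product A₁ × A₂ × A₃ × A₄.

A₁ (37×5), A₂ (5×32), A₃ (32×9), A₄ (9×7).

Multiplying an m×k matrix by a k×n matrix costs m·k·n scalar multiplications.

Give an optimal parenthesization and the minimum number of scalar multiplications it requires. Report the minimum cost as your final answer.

Adjacent pairs: A₁A₂ = 37·5·32 = 5920; A₂A₃ = 5·32·9 = 1440; A₃A₄ = 32·9·7 = 2016.
Length 3: A₁..A₃: k=1: 0+1440+37·5·9=3105; k=2: 5920+0+37·32·9=16576 → min 3105 | A₂..A₄: k=2: 0+2016+5·32·7=3136; k=3: 1440+0+5·9·7=1755 → min 1755.
Length 4: A₁..A₄: k=1: 0+1755+37·5·7=3050; k=2: 5920+2016+37·32·7=16224; k=3: 3105+0+37·9·7=5436 → min 3050.
Optimal parenthesization: (A₁ × ((A₂ × A₃) × A₄)) with cost 3050.

3050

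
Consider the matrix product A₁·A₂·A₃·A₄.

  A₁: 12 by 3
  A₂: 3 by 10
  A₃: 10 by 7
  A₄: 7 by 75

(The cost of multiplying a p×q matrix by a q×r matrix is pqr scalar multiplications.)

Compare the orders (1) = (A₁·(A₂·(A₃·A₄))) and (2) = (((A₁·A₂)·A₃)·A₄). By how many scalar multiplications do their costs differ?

Order (1) = (A₁·(A₂·(A₃·A₄))): (A₃·A₄): 10×7 by 7×75 → 10×75, cost 10·7·75 = 5250; (A₂·(A₃·A₄)): 3×10 by 10×75 → 3×75, cost 3·10·75 = 2250; cumulative 7500; (A₁·(A₂·(A₃·A₄))): 12×3 by 3×75 → 12×75, cost 12·3·75 = 2700; cumulative 10200. Total 10200.
Order (2) = (((A₁·A₂)·A₃)·A₄): (A₁·A₂): 12×3 by 3×10 → 12×10, cost 12·3·10 = 360; ((A₁·A₂)·A₃): 12×10 by 10×7 → 12×7, cost 12·10·7 = 840; cumulative 1200; (((A₁·A₂)·A₃)·A₄): 12×7 by 7×75 → 12×75, cost 12·7·75 = 6300; cumulative 7500. Total 7500.
Difference: |10200 − 7500| = 2700.

2700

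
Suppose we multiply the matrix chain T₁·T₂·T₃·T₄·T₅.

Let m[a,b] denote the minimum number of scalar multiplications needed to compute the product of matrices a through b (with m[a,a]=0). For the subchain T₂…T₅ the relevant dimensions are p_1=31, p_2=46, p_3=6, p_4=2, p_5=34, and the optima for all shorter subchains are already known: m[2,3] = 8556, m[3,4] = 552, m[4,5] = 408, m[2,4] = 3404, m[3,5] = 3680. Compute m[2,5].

m[2,5] = min over k∈[2,4] of m[2,k]+m[k+1,5]+p_{1}·p_k·p_{5}.
k=2: 0 + 3680 + 31·46·34 = 52164; k=3: 8556 + 408 + 31·6·34 = 15288; k=4: 3404 + 0 + 31·2·34 = 5512.
Minimum: 5512 at k=4.

5512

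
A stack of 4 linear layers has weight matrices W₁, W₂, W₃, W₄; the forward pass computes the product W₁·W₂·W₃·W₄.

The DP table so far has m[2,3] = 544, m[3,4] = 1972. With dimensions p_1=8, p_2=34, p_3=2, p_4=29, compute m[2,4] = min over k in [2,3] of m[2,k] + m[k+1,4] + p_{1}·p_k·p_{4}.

1008

m[2,4] = min over k∈[2,3] of m[2,k]+m[k+1,4]+p_{1}·p_k·p_{4}.
k=2: 0 + 1972 + 8·34·29 = 9860; k=3: 544 + 0 + 8·2·29 = 1008.
Minimum: 1008 at k=3.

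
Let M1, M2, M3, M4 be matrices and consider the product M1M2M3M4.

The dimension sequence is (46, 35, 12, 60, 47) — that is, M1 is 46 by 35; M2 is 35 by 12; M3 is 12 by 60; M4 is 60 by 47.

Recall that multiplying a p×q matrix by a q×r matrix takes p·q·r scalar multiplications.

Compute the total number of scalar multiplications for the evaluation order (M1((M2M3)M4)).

199570

(M2M3): 35×12 by 12×60 → 35×60, cost 35·12·60 = 25200
((M2M3)M4): 35×60 by 60×47 → 35×47, cost 35·60·47 = 98700; cumulative 123900
(M1((M2M3)M4)): 46×35 by 35×47 → 46×47, cost 46·35·47 = 75670; cumulative 199570
Total: 199570 scalar multiplications.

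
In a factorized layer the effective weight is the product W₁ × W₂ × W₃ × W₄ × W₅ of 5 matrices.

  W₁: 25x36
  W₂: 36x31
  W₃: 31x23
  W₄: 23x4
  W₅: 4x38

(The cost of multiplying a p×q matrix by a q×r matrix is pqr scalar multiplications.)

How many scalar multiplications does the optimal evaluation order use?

Adjacent pairs: W₁W₂ = 25·36·31 = 27900; W₂W₃ = 36·31·23 = 25668; W₃W₄ = 31·23·4 = 2852; W₄W₅ = 23·4·38 = 3496.
Length 3: W₁..W₃: k=1: 0+25668+25·36·23=46368; k=2: 27900+0+25·31·23=45725 → min 45725 | W₂..W₄: k=2: 0+2852+36·31·4=7316; k=3: 25668+0+36·23·4=28980 → min 7316 | W₃..W₅: k=3: 0+3496+31·23·38=30590; k=4: 2852+0+31·4·38=7564 → min 7564.
Length 4: W₁..W₄: k=1: 0+7316+25·36·4=10916; k=2: 27900+2852+25·31·4=33852; k=3: 45725+0+25·23·4=48025 → min 10916 | W₂..W₅: k=2: 0+7564+36·31·38=49972; k=3: 25668+3496+36·23·38=60628; k=4: 7316+0+36·4·38=12788 → min 12788.
Length 5: W₁..W₅: k=1: 0+12788+25·36·38=46988; k=2: 27900+7564+25·31·38=64914; k=3: 45725+3496+25·23·38=71071; k=4: 10916+0+25·4·38=14716 → min 14716.
Optimal order: ((W₁ × (W₂ × (W₃ × W₄))) × W₅) with cost 14716.

14716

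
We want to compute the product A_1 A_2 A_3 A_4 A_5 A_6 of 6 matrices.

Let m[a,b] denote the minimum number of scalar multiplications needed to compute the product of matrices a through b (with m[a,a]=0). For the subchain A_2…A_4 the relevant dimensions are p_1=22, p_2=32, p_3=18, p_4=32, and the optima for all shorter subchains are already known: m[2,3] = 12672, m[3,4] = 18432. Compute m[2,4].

m[2,4] = min over k∈[2,3] of m[2,k]+m[k+1,4]+p_{1}·p_k·p_{4}.
k=2: 0 + 18432 + 22·32·32 = 40960; k=3: 12672 + 0 + 22·18·32 = 25344.
Minimum: 25344 at k=3.

25344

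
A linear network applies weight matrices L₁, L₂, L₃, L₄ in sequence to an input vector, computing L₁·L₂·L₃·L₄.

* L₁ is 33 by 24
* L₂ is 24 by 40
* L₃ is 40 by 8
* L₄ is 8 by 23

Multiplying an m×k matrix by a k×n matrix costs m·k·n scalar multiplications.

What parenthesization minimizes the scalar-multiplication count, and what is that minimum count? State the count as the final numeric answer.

Adjacent pairs: L₁L₂ = 33·24·40 = 31680; L₂L₃ = 24·40·8 = 7680; L₃L₄ = 40·8·23 = 7360.
Length 3: L₁..L₃: k=1: 0+7680+33·24·8=14016; k=2: 31680+0+33·40·8=42240 → min 14016 | L₂..L₄: k=2: 0+7360+24·40·23=29440; k=3: 7680+0+24·8·23=12096 → min 12096.
Length 4: L₁..L₄: k=1: 0+12096+33·24·23=30312; k=2: 31680+7360+33·40·23=69400; k=3: 14016+0+33·8·23=20088 → min 20088.
Optimal parenthesization: ((L₁·(L₂·L₃))·L₄) with cost 20088.

20088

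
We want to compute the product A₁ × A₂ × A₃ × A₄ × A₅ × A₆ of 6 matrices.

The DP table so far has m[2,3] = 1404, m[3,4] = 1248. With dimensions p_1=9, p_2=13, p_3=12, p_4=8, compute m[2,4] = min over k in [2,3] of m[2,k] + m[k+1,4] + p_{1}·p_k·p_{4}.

m[2,4] = min over k∈[2,3] of m[2,k]+m[k+1,4]+p_{1}·p_k·p_{4}.
k=2: 0 + 1248 + 9·13·8 = 2184; k=3: 1404 + 0 + 9·12·8 = 2268.
Minimum: 2184 at k=2.

2184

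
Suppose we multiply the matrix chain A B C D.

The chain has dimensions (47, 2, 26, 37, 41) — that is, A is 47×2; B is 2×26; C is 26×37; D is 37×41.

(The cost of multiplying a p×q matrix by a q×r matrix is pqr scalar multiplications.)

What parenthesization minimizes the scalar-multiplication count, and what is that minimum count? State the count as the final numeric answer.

Adjacent pairs: AB = 47·2·26 = 2444; BC = 2·26·37 = 1924; CD = 26·37·41 = 39442.
Length 3: A..C: k=1: 0+1924+47·2·37=5402; k=2: 2444+0+47·26·37=47658 → min 5402 | B..D: k=2: 0+39442+2·26·41=41574; k=3: 1924+0+2·37·41=4958 → min 4958.
Length 4: A..D: k=1: 0+4958+47·2·41=8812; k=2: 2444+39442+47·26·41=91988; k=3: 5402+0+47·37·41=76701 → min 8812.
Optimal parenthesization: (A ((B C) D)) with cost 8812.

8812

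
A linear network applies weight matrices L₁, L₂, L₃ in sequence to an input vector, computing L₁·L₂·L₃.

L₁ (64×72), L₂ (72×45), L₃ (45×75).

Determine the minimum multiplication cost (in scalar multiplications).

Order (L₁·(L₂·L₃)): (L₂·L₃): 72×45 by 45×75 → 72×75, cost 72·45·75 = 243000; (L₁·(L₂·L₃)): 64×72 by 72×75 → 64×75, cost 64·72·75 = 345600; cumulative 588600. Total 588600.
Order ((L₁·L₂)·L₃): (L₁·L₂): 64×72 by 72×45 → 64×45, cost 64·72·45 = 207360; ((L₁·L₂)·L₃): 64×45 by 45×75 → 64×75, cost 64·45·75 = 216000; cumulative 423360. Total 423360.
Minimum: 423360.

423360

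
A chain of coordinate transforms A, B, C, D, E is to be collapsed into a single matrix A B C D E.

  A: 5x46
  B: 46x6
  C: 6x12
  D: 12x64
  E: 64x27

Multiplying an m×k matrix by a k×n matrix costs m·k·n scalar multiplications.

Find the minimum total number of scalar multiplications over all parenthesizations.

Adjacent pairs: AB = 5·46·6 = 1380; BC = 46·6·12 = 3312; CD = 6·12·64 = 4608; DE = 12·64·27 = 20736.
Length 3: A..C: k=1: 0+3312+5·46·12=6072; k=2: 1380+0+5·6·12=1740 → min 1740 | B..D: k=2: 0+4608+46·6·64=22272; k=3: 3312+0+46·12·64=38640 → min 22272 | C..E: k=3: 0+20736+6·12·27=22680; k=4: 4608+0+6·64·27=14976 → min 14976.
Length 4: A..D: k=1: 0+22272+5·46·64=36992; k=2: 1380+4608+5·6·64=7908; k=3: 1740+0+5·12·64=5580 → min 5580 | B..E: k=2: 0+14976+46·6·27=22428; k=3: 3312+20736+46·12·27=38952; k=4: 22272+0+46·64·27=101760 → min 22428.
Length 5: A..E: k=1: 0+22428+5·46·27=28638; k=2: 1380+14976+5·6·27=17166; k=3: 1740+20736+5·12·27=24096; k=4: 5580+0+5·64·27=14220 → min 14220.
Optimal order: ((((A B) C) D) E) with cost 14220.

14220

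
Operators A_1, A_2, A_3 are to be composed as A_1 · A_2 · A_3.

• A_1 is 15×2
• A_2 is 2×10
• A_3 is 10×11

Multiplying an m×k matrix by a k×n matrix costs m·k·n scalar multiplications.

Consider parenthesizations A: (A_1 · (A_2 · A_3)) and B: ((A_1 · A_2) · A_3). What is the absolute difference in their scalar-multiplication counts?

1400

Order A = (A_1 · (A_2 · A_3)): (A_2 · A_3): 2×10 by 10×11 → 2×11, cost 2·10·11 = 220; (A_1 · (A_2 · A_3)): 15×2 by 2×11 → 15×11, cost 15·2·11 = 330; cumulative 550. Total 550.
Order B = ((A_1 · A_2) · A_3): (A_1 · A_2): 15×2 by 2×10 → 15×10, cost 15·2·10 = 300; ((A_1 · A_2) · A_3): 15×10 by 10×11 → 15×11, cost 15·10·11 = 1650; cumulative 1950. Total 1950.
Difference: |550 − 1950| = 1400.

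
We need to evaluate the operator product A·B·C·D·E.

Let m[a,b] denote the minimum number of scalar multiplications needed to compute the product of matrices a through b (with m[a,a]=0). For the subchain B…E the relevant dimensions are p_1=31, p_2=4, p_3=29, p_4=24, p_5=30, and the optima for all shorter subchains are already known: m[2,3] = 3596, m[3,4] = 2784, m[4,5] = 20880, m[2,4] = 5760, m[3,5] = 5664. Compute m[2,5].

9384

m[2,5] = min over k∈[2,4] of m[2,k]+m[k+1,5]+p_{1}·p_k·p_{5}.
k=2: 0 + 5664 + 31·4·30 = 9384; k=3: 3596 + 20880 + 31·29·30 = 51446; k=4: 5760 + 0 + 31·24·30 = 28080.
Minimum: 9384 at k=2.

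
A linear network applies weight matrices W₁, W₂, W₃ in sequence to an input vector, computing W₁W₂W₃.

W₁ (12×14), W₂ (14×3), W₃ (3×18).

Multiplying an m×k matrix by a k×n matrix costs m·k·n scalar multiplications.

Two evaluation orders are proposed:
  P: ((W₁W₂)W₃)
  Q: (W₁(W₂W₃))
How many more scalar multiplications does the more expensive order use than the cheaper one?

2628

Order P = ((W₁W₂)W₃): (W₁W₂): 12×14 by 14×3 → 12×3, cost 12·14·3 = 504; ((W₁W₂)W₃): 12×3 by 3×18 → 12×18, cost 12·3·18 = 648; cumulative 1152. Total 1152.
Order Q = (W₁(W₂W₃)): (W₂W₃): 14×3 by 3×18 → 14×18, cost 14·3·18 = 756; (W₁(W₂W₃)): 12×14 by 14×18 → 12×18, cost 12·14·18 = 3024; cumulative 3780. Total 3780.
Difference: |1152 − 3780| = 2628.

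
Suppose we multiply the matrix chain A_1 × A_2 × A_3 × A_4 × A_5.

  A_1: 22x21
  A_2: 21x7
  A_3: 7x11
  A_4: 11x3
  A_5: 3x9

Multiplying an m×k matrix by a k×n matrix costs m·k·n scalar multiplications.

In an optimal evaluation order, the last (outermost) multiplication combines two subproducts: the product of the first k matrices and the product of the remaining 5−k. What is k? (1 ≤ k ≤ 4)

Adjacent pairs: A_1A_2 = 22·21·7 = 3234; A_2A_3 = 21·7·11 = 1617; A_3A_4 = 7·11·3 = 231; A_4A_5 = 11·3·9 = 297.
Length 3: A_1..A_3: k=1: 0+1617+22·21·11=6699; k=2: 3234+0+22·7·11=4928 → min 4928 | A_2..A_4: k=2: 0+231+21·7·3=672; k=3: 1617+0+21·11·3=2310 → min 672 | A_3..A_5: k=3: 0+297+7·11·9=990; k=4: 231+0+7·3·9=420 → min 420.
Length 4: A_1..A_4: k=1: 0+672+22·21·3=2058; k=2: 3234+231+22·7·3=3927; k=3: 4928+0+22·11·3=5654 → min 2058 | A_2..A_5: k=2: 0+420+21·7·9=1743; k=3: 1617+297+21·11·9=3993; k=4: 672+0+21·3·9=1239 → min 1239.
Top-level splits: k=1: (A_1..A_1)·(A_2..A_5) → 0+1239+22·21·9 = 5397; k=2: (A_1..A_2)·(A_3..A_5) → 3234+420+22·7·9 = 5040; k=3: (A_1..A_3)·(A_4..A_5) → 4928+297+22·11·9 = 7403; k=4: (A_1..A_4)·(A_5..A_5) → 2058+0+22·3·9 = 2652.
Best split is after A_4, i.e. k = 4.

4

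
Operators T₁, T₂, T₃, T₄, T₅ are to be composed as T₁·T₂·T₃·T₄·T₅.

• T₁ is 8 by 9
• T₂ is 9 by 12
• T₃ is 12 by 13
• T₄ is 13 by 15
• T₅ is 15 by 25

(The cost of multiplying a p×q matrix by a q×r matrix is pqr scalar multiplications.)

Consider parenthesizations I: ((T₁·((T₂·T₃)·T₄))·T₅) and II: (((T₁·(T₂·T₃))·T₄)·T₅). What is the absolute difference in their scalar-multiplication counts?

Order I = ((T₁·((T₂·T₃)·T₄))·T₅): (T₂·T₃): 9×12 by 12×13 → 9×13, cost 9·12·13 = 1404; ((T₂·T₃)·T₄): 9×13 by 13×15 → 9×15, cost 9·13·15 = 1755; cumulative 3159; (T₁·((T₂·T₃)·T₄)): 8×9 by 9×15 → 8×15, cost 8·9·15 = 1080; cumulative 4239; ((T₁·((T₂·T₃)·T₄))·T₅): 8×15 by 15×25 → 8×25, cost 8·15·25 = 3000; cumulative 7239. Total 7239.
Order II = (((T₁·(T₂·T₃))·T₄)·T₅): (T₂·T₃): 9×12 by 12×13 → 9×13, cost 9·12·13 = 1404; (T₁·(T₂·T₃)): 8×9 by 9×13 → 8×13, cost 8·9·13 = 936; cumulative 2340; ((T₁·(T₂·T₃))·T₄): 8×13 by 13×15 → 8×15, cost 8·13·15 = 1560; cumulative 3900; (((T₁·(T₂·T₃))·T₄)·T₅): 8×15 by 15×25 → 8×25, cost 8·15·25 = 3000; cumulative 6900. Total 6900.
Difference: |7239 − 6900| = 339.

339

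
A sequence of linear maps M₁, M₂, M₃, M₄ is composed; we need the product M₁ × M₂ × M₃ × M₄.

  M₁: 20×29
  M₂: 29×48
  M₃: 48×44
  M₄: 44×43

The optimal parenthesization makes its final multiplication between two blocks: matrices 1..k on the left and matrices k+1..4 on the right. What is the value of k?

3

Adjacent pairs: M₁M₂ = 20·29·48 = 27840; M₂M₃ = 29·48·44 = 61248; M₃M₄ = 48·44·43 = 90816.
Length 3: M₁..M₃: k=1: 0+61248+20·29·44=86768; k=2: 27840+0+20·48·44=70080 → min 70080 | M₂..M₄: k=2: 0+90816+29·48·43=150672; k=3: 61248+0+29·44·43=116116 → min 116116.
Top-level splits: k=1: (M₁..M₁)·(M₂..M₄) → 0+116116+20·29·43 = 141056; k=2: (M₁..M₂)·(M₃..M₄) → 27840+90816+20·48·43 = 159936; k=3: (M₁..M₃)·(M₄..M₄) → 70080+0+20·44·43 = 107920.
Best split is after M₃, i.e. k = 3.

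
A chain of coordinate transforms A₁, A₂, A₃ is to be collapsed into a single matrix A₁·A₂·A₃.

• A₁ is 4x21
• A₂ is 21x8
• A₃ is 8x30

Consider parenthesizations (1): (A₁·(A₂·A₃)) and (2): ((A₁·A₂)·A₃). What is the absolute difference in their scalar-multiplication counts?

5928

Order (1) = (A₁·(A₂·A₃)): (A₂·A₃): 21×8 by 8×30 → 21×30, cost 21·8·30 = 5040; (A₁·(A₂·A₃)): 4×21 by 21×30 → 4×30, cost 4·21·30 = 2520; cumulative 7560. Total 7560.
Order (2) = ((A₁·A₂)·A₃): (A₁·A₂): 4×21 by 21×8 → 4×8, cost 4·21·8 = 672; ((A₁·A₂)·A₃): 4×8 by 8×30 → 4×30, cost 4·8·30 = 960; cumulative 1632. Total 1632.
Difference: |7560 − 1632| = 5928.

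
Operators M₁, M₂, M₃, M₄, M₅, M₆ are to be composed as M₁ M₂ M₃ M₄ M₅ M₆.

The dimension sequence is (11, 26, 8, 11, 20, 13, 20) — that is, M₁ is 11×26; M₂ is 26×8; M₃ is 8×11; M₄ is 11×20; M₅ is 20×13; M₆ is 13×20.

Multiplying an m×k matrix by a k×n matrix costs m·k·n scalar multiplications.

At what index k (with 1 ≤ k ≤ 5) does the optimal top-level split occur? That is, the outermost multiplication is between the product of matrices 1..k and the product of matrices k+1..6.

2

Adjacent pairs: M₁M₂ = 11·26·8 = 2288; M₂M₃ = 26·8·11 = 2288; M₃M₄ = 8·11·20 = 1760; M₄M₅ = 11·20·13 = 2860; M₅M₆ = 20·13·20 = 5200.
Length 3: M₁..M₃: k=1: 0+2288+11·26·11=5434; k=2: 2288+0+11·8·11=3256 → min 3256 | M₂..M₄: k=2: 0+1760+26·8·20=5920; k=3: 2288+0+26·11·20=8008 → min 5920 | M₃..M₅: k=3: 0+2860+8·11·13=4004; k=4: 1760+0+8·20·13=3840 → min 3840 | M₄..M₆: k=4: 0+5200+11·20·20=9600; k=5: 2860+0+11·13·20=5720 → min 5720.
Length 4: M₁..M₄: k=1: 0+5920+11·26·20=11640; k=2: 2288+1760+11·8·20=5808; k=3: 3256+0+11·11·20=5676 → min 5676 | M₂..M₅: k=2: 0+3840+26·8·13=6544; k=3: 2288+2860+26·11·13=8866; k=4: 5920+0+26·20·13=12680 → min 6544 | M₃..M₆: k=3: 0+5720+8·11·20=7480; k=4: 1760+5200+8·20·20=10160; k=5: 3840+0+8·13·20=5920 → min 5920.
Length 5: M₁..M₅: k=1: 0+6544+11·26·13=10262; k=2: 2288+3840+11·8·13=7272; k=3: 3256+2860+11·11·13=7689; k=4: 5676+0+11·20·13=8536 → min 7272 | M₂..M₆: k=2: 0+5920+26·8·20=10080; k=3: 2288+5720+26·11·20=13728; k=4: 5920+5200+26·20·20=21520; k=5: 6544+0+26·13·20=13304 → min 10080.
Top-level splits: k=1: (M₁..M₁)·(M₂..M₆) → 0+10080+11·26·20 = 15800; k=2: (M₁..M₂)·(M₃..M₆) → 2288+5920+11·8·20 = 9968; k=3: (M₁..M₃)·(M₄..M₆) → 3256+5720+11·11·20 = 11396; k=4: (M₁..M₄)·(M₅..M₆) → 5676+5200+11·20·20 = 15276; k=5: (M₁..M₅)·(M₆..M₆) → 7272+0+11·13·20 = 10132.
Best split is after M₂, i.e. k = 2.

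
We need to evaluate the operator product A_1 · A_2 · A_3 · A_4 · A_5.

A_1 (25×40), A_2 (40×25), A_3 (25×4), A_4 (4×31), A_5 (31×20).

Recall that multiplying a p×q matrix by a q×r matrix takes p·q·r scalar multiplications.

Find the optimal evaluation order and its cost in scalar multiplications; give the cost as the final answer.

Adjacent pairs: A_1A_2 = 25·40·25 = 25000; A_2A_3 = 40·25·4 = 4000; A_3A_4 = 25·4·31 = 3100; A_4A_5 = 4·31·20 = 2480.
Length 3: A_1..A_3: k=1: 0+4000+25·40·4=8000; k=2: 25000+0+25·25·4=27500 → min 8000 | A_2..A_4: k=2: 0+3100+40·25·31=34100; k=3: 4000+0+40·4·31=8960 → min 8960 | A_3..A_5: k=3: 0+2480+25·4·20=4480; k=4: 3100+0+25·31·20=18600 → min 4480.
Length 4: A_1..A_4: k=1: 0+8960+25·40·31=39960; k=2: 25000+3100+25·25·31=47475; k=3: 8000+0+25·4·31=11100 → min 11100 | A_2..A_5: k=2: 0+4480+40·25·20=24480; k=3: 4000+2480+40·4·20=9680; k=4: 8960+0+40·31·20=33760 → min 9680.
Length 5: A_1..A_5: k=1: 0+9680+25·40·20=29680; k=2: 25000+4480+25·25·20=41980; k=3: 8000+2480+25·4·20=12480; k=4: 11100+0+25·31·20=26600 → min 12480.
Optimal parenthesization: ((A_1 · (A_2 · A_3)) · (A_4 · A_5)) with cost 12480.

12480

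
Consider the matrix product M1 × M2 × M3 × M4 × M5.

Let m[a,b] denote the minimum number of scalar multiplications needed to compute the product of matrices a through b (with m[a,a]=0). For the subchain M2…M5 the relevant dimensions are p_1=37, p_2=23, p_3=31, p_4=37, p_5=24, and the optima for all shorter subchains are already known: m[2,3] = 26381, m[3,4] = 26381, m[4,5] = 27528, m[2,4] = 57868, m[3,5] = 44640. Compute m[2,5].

65064

m[2,5] = min over k∈[2,4] of m[2,k]+m[k+1,5]+p_{1}·p_k·p_{5}.
k=2: 0 + 44640 + 37·23·24 = 65064; k=3: 26381 + 27528 + 37·31·24 = 81437; k=4: 57868 + 0 + 37·37·24 = 90724.
Minimum: 65064 at k=2.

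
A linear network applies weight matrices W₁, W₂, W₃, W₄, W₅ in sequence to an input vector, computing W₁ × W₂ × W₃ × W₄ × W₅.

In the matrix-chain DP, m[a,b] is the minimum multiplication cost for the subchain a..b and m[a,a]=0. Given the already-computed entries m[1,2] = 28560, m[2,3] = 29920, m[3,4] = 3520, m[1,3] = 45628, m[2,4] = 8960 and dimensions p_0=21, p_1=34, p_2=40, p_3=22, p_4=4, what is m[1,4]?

m[1,4] = min over k∈[1,3] of m[1,k]+m[k+1,4]+p_{0}·p_k·p_{4}.
k=1: 0 + 8960 + 21·34·4 = 11816; k=2: 28560 + 3520 + 21·40·4 = 35440; k=3: 45628 + 0 + 21·22·4 = 47476.
Minimum: 11816 at k=1.

11816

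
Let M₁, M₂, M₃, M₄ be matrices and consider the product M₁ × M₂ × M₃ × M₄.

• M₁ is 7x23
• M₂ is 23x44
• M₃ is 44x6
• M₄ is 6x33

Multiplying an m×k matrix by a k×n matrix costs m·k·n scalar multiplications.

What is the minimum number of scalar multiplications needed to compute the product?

8424

Adjacent pairs: M₁M₂ = 7·23·44 = 7084; M₂M₃ = 23·44·6 = 6072; M₃M₄ = 44·6·33 = 8712.
Length 3: M₁..M₃: k=1: 0+6072+7·23·6=7038; k=2: 7084+0+7·44·6=8932 → min 7038 | M₂..M₄: k=2: 0+8712+23·44·33=42108; k=3: 6072+0+23·6·33=10626 → min 10626.
Length 4: M₁..M₄: k=1: 0+10626+7·23·33=15939; k=2: 7084+8712+7·44·33=25960; k=3: 7038+0+7·6·33=8424 → min 8424.
Optimal order: ((M₁ × (M₂ × M₃)) × M₄) with cost 8424.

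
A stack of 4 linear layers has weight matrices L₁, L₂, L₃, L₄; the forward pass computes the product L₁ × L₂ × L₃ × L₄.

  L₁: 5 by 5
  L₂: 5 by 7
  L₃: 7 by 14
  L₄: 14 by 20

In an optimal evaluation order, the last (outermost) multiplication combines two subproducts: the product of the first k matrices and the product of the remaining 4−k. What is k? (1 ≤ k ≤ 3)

3

Adjacent pairs: L₁L₂ = 5·5·7 = 175; L₂L₃ = 5·7·14 = 490; L₃L₄ = 7·14·20 = 1960.
Length 3: L₁..L₃: k=1: 0+490+5·5·14=840; k=2: 175+0+5·7·14=665 → min 665 | L₂..L₄: k=2: 0+1960+5·7·20=2660; k=3: 490+0+5·14·20=1890 → min 1890.
Top-level splits: k=1: (L₁..L₁)·(L₂..L₄) → 0+1890+5·5·20 = 2390; k=2: (L₁..L₂)·(L₃..L₄) → 175+1960+5·7·20 = 2835; k=3: (L₁..L₃)·(L₄..L₄) → 665+0+5·14·20 = 2065.
Best split is after L₃, i.e. k = 3.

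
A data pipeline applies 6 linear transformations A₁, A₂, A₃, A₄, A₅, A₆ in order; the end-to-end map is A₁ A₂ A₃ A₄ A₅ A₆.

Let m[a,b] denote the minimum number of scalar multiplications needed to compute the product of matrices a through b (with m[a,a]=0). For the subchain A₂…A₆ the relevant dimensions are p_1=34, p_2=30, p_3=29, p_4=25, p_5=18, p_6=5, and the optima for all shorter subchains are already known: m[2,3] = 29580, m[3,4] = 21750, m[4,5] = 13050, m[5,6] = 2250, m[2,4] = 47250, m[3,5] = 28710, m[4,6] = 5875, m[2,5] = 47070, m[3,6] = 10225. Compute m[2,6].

15325

m[2,6] = min over k∈[2,5] of m[2,k]+m[k+1,6]+p_{1}·p_k·p_{6}.
k=2: 0 + 10225 + 34·30·5 = 15325; k=3: 29580 + 5875 + 34·29·5 = 40385; k=4: 47250 + 2250 + 34·25·5 = 53750; k=5: 47070 + 0 + 34·18·5 = 50130.
Minimum: 15325 at k=2.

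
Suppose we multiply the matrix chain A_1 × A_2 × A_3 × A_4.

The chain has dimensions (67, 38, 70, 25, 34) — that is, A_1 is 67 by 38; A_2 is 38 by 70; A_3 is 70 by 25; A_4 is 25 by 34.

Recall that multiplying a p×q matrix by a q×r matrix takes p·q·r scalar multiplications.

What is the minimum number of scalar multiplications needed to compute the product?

185364

Adjacent pairs: A_1A_2 = 67·38·70 = 178220; A_2A_3 = 38·70·25 = 66500; A_3A_4 = 70·25·34 = 59500.
Length 3: A_1..A_3: k=1: 0+66500+67·38·25=130150; k=2: 178220+0+67·70·25=295470 → min 130150 | A_2..A_4: k=2: 0+59500+38·70·34=149940; k=3: 66500+0+38·25·34=98800 → min 98800.
Length 4: A_1..A_4: k=1: 0+98800+67·38·34=185364; k=2: 178220+59500+67·70·34=397180; k=3: 130150+0+67·25·34=187100 → min 185364.
Optimal order: (A_1 × ((A_2 × A_3) × A_4)) with cost 185364.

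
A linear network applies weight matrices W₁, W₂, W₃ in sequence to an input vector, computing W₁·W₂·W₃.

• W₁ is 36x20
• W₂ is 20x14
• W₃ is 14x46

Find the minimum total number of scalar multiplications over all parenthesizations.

33264

Order (W₁·(W₂·W₃)): (W₂·W₃): 20×14 by 14×46 → 20×46, cost 20·14·46 = 12880; (W₁·(W₂·W₃)): 36×20 by 20×46 → 36×46, cost 36·20·46 = 33120; cumulative 46000. Total 46000.
Order ((W₁·W₂)·W₃): (W₁·W₂): 36×20 by 20×14 → 36×14, cost 36·20·14 = 10080; ((W₁·W₂)·W₃): 36×14 by 14×46 → 36×46, cost 36·14·46 = 23184; cumulative 33264. Total 33264.
Minimum: 33264.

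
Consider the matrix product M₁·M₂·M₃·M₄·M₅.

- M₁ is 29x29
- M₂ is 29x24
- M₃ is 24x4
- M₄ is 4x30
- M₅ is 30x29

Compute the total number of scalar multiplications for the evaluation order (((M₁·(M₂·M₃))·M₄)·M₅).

34858

(M₂·M₃): 29×24 by 24×4 → 29×4, cost 29·24·4 = 2784
(M₁·(M₂·M₃)): 29×29 by 29×4 → 29×4, cost 29·29·4 = 3364; cumulative 6148
((M₁·(M₂·M₃))·M₄): 29×4 by 4×30 → 29×30, cost 29·4·30 = 3480; cumulative 9628
(((M₁·(M₂·M₃))·M₄)·M₅): 29×30 by 30×29 → 29×29, cost 29·30·29 = 25230; cumulative 34858
Total: 34858 scalar multiplications.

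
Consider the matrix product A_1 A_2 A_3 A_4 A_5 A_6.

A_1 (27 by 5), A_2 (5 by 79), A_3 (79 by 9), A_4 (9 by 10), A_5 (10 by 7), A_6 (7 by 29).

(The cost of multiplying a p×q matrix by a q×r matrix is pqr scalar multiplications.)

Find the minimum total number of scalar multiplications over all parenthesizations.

Adjacent pairs: A_1A_2 = 27·5·79 = 10665; A_2A_3 = 5·79·9 = 3555; A_3A_4 = 79·9·10 = 7110; A_4A_5 = 9·10·7 = 630; A_5A_6 = 10·7·29 = 2030.
Length 3: A_1..A_3: k=1: 0+3555+27·5·9=4770; k=2: 10665+0+27·79·9=29862 → min 4770 | A_2..A_4: k=2: 0+7110+5·79·10=11060; k=3: 3555+0+5·9·10=4005 → min 4005 | A_3..A_5: k=3: 0+630+79·9·7=5607; k=4: 7110+0+79·10·7=12640 → min 5607 | A_4..A_6: k=4: 0+2030+9·10·29=4640; k=5: 630+0+9·7·29=2457 → min 2457.
Length 4: A_1..A_4: k=1: 0+4005+27·5·10=5355; k=2: 10665+7110+27·79·10=39105; k=3: 4770+0+27·9·10=7200 → min 5355 | A_2..A_5: k=2: 0+5607+5·79·7=8372; k=3: 3555+630+5·9·7=4500; k=4: 4005+0+5·10·7=4355 → min 4355 | A_3..A_6: k=3: 0+2457+79·9·29=23076; k=4: 7110+2030+79·10·29=32050; k=5: 5607+0+79·7·29=21644 → min 21644.
Length 5: A_1..A_5: k=1: 0+4355+27·5·7=5300; k=2: 10665+5607+27·79·7=31203; k=3: 4770+630+27·9·7=7101; k=4: 5355+0+27·10·7=7245 → min 5300 | A_2..A_6: k=2: 0+21644+5·79·29=33099; k=3: 3555+2457+5·9·29=7317; k=4: 4005+2030+5·10·29=7485; k=5: 4355+0+5·7·29=5370 → min 5370.
Length 6: A_1..A_6: k=1: 0+5370+27·5·29=9285; k=2: 10665+21644+27·79·29=94166; k=3: 4770+2457+27·9·29=14274; k=4: 5355+2030+27·10·29=15215; k=5: 5300+0+27·7·29=10781 → min 9285.
Optimal order: (A_1 ((((A_2 A_3) A_4) A_5) A_6)) with cost 9285.

9285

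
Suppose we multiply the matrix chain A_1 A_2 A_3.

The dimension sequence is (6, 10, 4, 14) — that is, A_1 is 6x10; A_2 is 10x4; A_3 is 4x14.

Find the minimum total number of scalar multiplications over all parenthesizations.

Order (A_1 (A_2 A_3)): (A_2 A_3): 10×4 by 4×14 → 10×14, cost 10·4·14 = 560; (A_1 (A_2 A_3)): 6×10 by 10×14 → 6×14, cost 6·10·14 = 840; cumulative 1400. Total 1400.
Order ((A_1 A_2) A_3): (A_1 A_2): 6×10 by 10×4 → 6×4, cost 6·10·4 = 240; ((A_1 A_2) A_3): 6×4 by 4×14 → 6×14, cost 6·4·14 = 336; cumulative 576. Total 576.
Minimum: 576.

576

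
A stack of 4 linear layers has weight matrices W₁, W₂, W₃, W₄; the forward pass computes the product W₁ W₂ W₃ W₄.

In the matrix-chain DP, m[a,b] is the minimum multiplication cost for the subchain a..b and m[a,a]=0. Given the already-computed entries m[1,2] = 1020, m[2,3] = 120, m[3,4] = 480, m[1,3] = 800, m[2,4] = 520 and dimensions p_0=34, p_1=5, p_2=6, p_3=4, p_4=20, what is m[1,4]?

m[1,4] = min over k∈[1,3] of m[1,k]+m[k+1,4]+p_{0}·p_k·p_{4}.
k=1: 0 + 520 + 34·5·20 = 3920; k=2: 1020 + 480 + 34·6·20 = 5580; k=3: 800 + 0 + 34·4·20 = 3520.
Minimum: 3520 at k=3.

3520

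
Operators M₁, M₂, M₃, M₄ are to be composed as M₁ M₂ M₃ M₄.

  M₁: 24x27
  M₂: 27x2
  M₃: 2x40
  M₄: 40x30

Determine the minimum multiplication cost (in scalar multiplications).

Adjacent pairs: M₁M₂ = 24·27·2 = 1296; M₂M₃ = 27·2·40 = 2160; M₃M₄ = 2·40·30 = 2400.
Length 3: M₁..M₃: k=1: 0+2160+24·27·40=28080; k=2: 1296+0+24·2·40=3216 → min 3216 | M₂..M₄: k=2: 0+2400+27·2·30=4020; k=3: 2160+0+27·40·30=34560 → min 4020.
Length 4: M₁..M₄: k=1: 0+4020+24·27·30=23460; k=2: 1296+2400+24·2·30=5136; k=3: 3216+0+24·40·30=32016 → min 5136.
Optimal order: ((M₁ M₂) (M₃ M₄)) with cost 5136.

5136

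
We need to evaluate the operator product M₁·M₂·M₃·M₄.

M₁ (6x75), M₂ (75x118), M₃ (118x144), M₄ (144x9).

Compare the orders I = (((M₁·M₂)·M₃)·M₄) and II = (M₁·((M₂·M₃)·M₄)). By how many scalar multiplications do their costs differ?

Order I = (((M₁·M₂)·M₃)·M₄): (M₁·M₂): 6×75 by 75×118 → 6×118, cost 6·75·118 = 53100; ((M₁·M₂)·M₃): 6×118 by 118×144 → 6×144, cost 6·118·144 = 101952; cumulative 155052; (((M₁·M₂)·M₃)·M₄): 6×144 by 144×9 → 6×9, cost 6·144·9 = 7776; cumulative 162828. Total 162828.
Order II = (M₁·((M₂·M₃)·M₄)): (M₂·M₃): 75×118 by 118×144 → 75×144, cost 75·118·144 = 1274400; ((M₂·M₃)·M₄): 75×144 by 144×9 → 75×9, cost 75·144·9 = 97200; cumulative 1371600; (M₁·((M₂·M₃)·M₄)): 6×75 by 75×9 → 6×9, cost 6·75·9 = 4050; cumulative 1375650. Total 1375650.
Difference: |162828 − 1375650| = 1212822.

1212822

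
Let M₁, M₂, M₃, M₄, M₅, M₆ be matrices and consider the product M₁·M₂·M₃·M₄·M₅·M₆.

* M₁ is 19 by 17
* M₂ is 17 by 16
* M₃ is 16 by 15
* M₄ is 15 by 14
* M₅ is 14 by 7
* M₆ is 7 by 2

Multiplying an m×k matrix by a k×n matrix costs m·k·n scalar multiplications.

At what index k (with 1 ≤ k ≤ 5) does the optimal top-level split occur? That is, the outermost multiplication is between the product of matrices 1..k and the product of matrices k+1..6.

Adjacent pairs: M₁M₂ = 19·17·16 = 5168; M₂M₃ = 17·16·15 = 4080; M₃M₄ = 16·15·14 = 3360; M₄M₅ = 15·14·7 = 1470; M₅M₆ = 14·7·2 = 196.
Length 3: M₁..M₃: k=1: 0+4080+19·17·15=8925; k=2: 5168+0+19·16·15=9728 → min 8925 | M₂..M₄: k=2: 0+3360+17·16·14=7168; k=3: 4080+0+17·15·14=7650 → min 7168 | M₃..M₅: k=3: 0+1470+16·15·7=3150; k=4: 3360+0+16·14·7=4928 → min 3150 | M₄..M₆: k=4: 0+196+15·14·2=616; k=5: 1470+0+15·7·2=1680 → min 616.
Length 4: M₁..M₄: k=1: 0+7168+19·17·14=11690; k=2: 5168+3360+19·16·14=12784; k=3: 8925+0+19·15·14=12915 → min 11690 | M₂..M₅: k=2: 0+3150+17·16·7=5054; k=3: 4080+1470+17·15·7=7335; k=4: 7168+0+17·14·7=8834 → min 5054 | M₃..M₆: k=3: 0+616+16·15·2=1096; k=4: 3360+196+16·14·2=4004; k=5: 3150+0+16·7·2=3374 → min 1096.
Length 5: M₁..M₅: k=1: 0+5054+19·17·7=7315; k=2: 5168+3150+19·16·7=10446; k=3: 8925+1470+19·15·7=12390; k=4: 11690+0+19·14·7=13552 → min 7315 | M₂..M₆: k=2: 0+1096+17·16·2=1640; k=3: 4080+616+17·15·2=5206; k=4: 7168+196+17·14·2=7840; k=5: 5054+0+17·7·2=5292 → min 1640.
Top-level splits: k=1: (M₁..M₁)·(M₂..M₆) → 0+1640+19·17·2 = 2286; k=2: (M₁..M₂)·(M₃..M₆) → 5168+1096+19·16·2 = 6872; k=3: (M₁..M₃)·(M₄..M₆) → 8925+616+19·15·2 = 10111; k=4: (M₁..M₄)·(M₅..M₆) → 11690+196+19·14·2 = 12418; k=5: (M₁..M₅)·(M₆..M₆) → 7315+0+19·7·2 = 7581.
Best split is after M₁, i.e. k = 1.

1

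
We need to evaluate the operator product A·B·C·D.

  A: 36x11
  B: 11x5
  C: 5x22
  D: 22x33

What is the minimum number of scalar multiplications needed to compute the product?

Adjacent pairs: AB = 36·11·5 = 1980; BC = 11·5·22 = 1210; CD = 5·22·33 = 3630.
Length 3: A..C: k=1: 0+1210+36·11·22=9922; k=2: 1980+0+36·5·22=5940 → min 5940 | B..D: k=2: 0+3630+11·5·33=5445; k=3: 1210+0+11·22·33=9196 → min 5445.
Length 4: A..D: k=1: 0+5445+36·11·33=18513; k=2: 1980+3630+36·5·33=11550; k=3: 5940+0+36·22·33=32076 → min 11550.
Optimal order: ((A·B)·(C·D)) with cost 11550.

11550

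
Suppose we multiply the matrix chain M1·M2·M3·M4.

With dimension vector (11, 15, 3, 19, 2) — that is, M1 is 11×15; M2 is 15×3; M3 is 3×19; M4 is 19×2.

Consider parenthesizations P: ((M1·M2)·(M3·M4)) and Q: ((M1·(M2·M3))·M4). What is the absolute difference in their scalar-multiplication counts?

Order P = ((M1·M2)·(M3·M4)): (M1·M2): 11×15 by 15×3 → 11×3, cost 11·15·3 = 495; (M3·M4): 3×19 by 19×2 → 3×2, cost 3·19·2 = 114; ((M1·M2)·(M3·M4)): 11×3 by 3×2 → 11×2, cost 11·3·2 = 66; cumulative 675. Total 675.
Order Q = ((M1·(M2·M3))·M4): (M2·M3): 15×3 by 3×19 → 15×19, cost 15·3·19 = 855; (M1·(M2·M3)): 11×15 by 15×19 → 11×19, cost 11·15·19 = 3135; cumulative 3990; ((M1·(M2·M3))·M4): 11×19 by 19×2 → 11×2, cost 11·19·2 = 418; cumulative 4408. Total 4408.
Difference: |675 − 4408| = 3733.

3733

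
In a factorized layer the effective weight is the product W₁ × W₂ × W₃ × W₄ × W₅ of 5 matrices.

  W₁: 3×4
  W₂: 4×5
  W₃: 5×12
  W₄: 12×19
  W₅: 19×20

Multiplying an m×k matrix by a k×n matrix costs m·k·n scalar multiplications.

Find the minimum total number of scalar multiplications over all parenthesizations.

Adjacent pairs: W₁W₂ = 3·4·5 = 60; W₂W₃ = 4·5·12 = 240; W₃W₄ = 5·12·19 = 1140; W₄W₅ = 12·19·20 = 4560.
Length 3: W₁..W₃: k=1: 0+240+3·4·12=384; k=2: 60+0+3·5·12=240 → min 240 | W₂..W₄: k=2: 0+1140+4·5·19=1520; k=3: 240+0+4·12·19=1152 → min 1152 | W₃..W₅: k=3: 0+4560+5·12·20=5760; k=4: 1140+0+5·19·20=3040 → min 3040.
Length 4: W₁..W₄: k=1: 0+1152+3·4·19=1380; k=2: 60+1140+3·5·19=1485; k=3: 240+0+3·12·19=924 → min 924 | W₂..W₅: k=2: 0+3040+4·5·20=3440; k=3: 240+4560+4·12·20=5760; k=4: 1152+0+4·19·20=2672 → min 2672.
Length 5: W₁..W₅: k=1: 0+2672+3·4·20=2912; k=2: 60+3040+3·5·20=3400; k=3: 240+4560+3·12·20=5520; k=4: 924+0+3·19·20=2064 → min 2064.
Optimal order: ((((W₁ × W₂) × W₃) × W₄) × W₅) with cost 2064.

2064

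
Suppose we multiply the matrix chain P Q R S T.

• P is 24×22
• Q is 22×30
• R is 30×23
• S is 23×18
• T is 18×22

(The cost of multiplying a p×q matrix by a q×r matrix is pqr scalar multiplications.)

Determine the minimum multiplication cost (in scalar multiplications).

Adjacent pairs: PQ = 24·22·30 = 15840; QR = 22·30·23 = 15180; RS = 30·23·18 = 12420; ST = 23·18·22 = 9108.
Length 3: P..R: k=1: 0+15180+24·22·23=27324; k=2: 15840+0+24·30·23=32400 → min 27324 | Q..S: k=2: 0+12420+22·30·18=24300; k=3: 15180+0+22·23·18=24288 → min 24288 | R..T: k=3: 0+9108+30·23·22=24288; k=4: 12420+0+30·18·22=24300 → min 24288.
Length 4: P..S: k=1: 0+24288+24·22·18=33792; k=2: 15840+12420+24·30·18=41220; k=3: 27324+0+24·23·18=37260 → min 33792 | Q..T: k=2: 0+24288+22·30·22=38808; k=3: 15180+9108+22·23·22=35420; k=4: 24288+0+22·18·22=33000 → min 33000.
Length 5: P..T: k=1: 0+33000+24·22·22=44616; k=2: 15840+24288+24·30·22=55968; k=3: 27324+9108+24·23·22=48576; k=4: 33792+0+24·18·22=43296 → min 43296.
Optimal order: ((P ((Q R) S)) T) with cost 43296.

43296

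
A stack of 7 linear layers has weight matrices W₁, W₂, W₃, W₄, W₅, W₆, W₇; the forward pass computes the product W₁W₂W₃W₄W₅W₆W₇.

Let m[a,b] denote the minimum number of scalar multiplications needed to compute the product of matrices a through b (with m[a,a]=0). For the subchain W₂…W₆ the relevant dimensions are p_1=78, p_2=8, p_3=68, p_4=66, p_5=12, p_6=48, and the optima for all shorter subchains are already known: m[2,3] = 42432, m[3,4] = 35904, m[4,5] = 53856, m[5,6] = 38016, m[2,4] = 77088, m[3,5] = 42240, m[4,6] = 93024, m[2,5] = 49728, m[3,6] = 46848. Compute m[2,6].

76800

m[2,6] = min over k∈[2,5] of m[2,k]+m[k+1,6]+p_{1}·p_k·p_{6}.
k=2: 0 + 46848 + 78·8·48 = 76800; k=3: 42432 + 93024 + 78·68·48 = 390048; k=4: 77088 + 38016 + 78·66·48 = 362208; k=5: 49728 + 0 + 78·12·48 = 94656.
Minimum: 76800 at k=2.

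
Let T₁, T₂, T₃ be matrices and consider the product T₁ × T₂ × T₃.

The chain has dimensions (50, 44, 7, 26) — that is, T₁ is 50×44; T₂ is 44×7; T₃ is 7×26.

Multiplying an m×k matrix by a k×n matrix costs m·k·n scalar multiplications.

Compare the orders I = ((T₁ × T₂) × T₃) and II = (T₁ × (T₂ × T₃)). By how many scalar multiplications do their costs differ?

40708

Order I = ((T₁ × T₂) × T₃): (T₁ × T₂): 50×44 by 44×7 → 50×7, cost 50·44·7 = 15400; ((T₁ × T₂) × T₃): 50×7 by 7×26 → 50×26, cost 50·7·26 = 9100; cumulative 24500. Total 24500.
Order II = (T₁ × (T₂ × T₃)): (T₂ × T₃): 44×7 by 7×26 → 44×26, cost 44·7·26 = 8008; (T₁ × (T₂ × T₃)): 50×44 by 44×26 → 50×26, cost 50·44·26 = 57200; cumulative 65208. Total 65208.
Difference: |24500 − 65208| = 40708.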